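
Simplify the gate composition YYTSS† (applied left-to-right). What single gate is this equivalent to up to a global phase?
T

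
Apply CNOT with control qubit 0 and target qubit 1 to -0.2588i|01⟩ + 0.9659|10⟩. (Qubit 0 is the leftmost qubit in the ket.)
-0.2588i|01⟩ + 0.9659|11⟩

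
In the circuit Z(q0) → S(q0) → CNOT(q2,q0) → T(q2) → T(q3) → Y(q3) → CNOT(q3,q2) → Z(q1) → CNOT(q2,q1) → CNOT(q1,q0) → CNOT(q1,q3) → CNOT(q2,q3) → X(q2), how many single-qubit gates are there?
7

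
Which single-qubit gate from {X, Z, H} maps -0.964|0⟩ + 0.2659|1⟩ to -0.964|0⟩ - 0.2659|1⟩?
Z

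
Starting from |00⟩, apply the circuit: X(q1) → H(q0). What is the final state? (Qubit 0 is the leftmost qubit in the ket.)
1/√2|01⟩ + 1/√2|11⟩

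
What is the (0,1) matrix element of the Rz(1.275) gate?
0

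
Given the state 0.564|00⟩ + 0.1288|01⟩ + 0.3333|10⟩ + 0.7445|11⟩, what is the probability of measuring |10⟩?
0.1111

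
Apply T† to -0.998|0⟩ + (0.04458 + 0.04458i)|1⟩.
-0.998|0⟩ + 0.06305|1⟩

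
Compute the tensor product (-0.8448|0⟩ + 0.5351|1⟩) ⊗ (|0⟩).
-0.8448|00⟩ + 0.5351|10⟩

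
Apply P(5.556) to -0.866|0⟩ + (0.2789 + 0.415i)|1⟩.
-0.866|0⟩ + (0.4842 + 0.1246i)|1⟩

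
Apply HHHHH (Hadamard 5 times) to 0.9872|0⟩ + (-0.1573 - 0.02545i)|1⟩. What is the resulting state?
(0.5868 - 0.018i)|0⟩ + (0.8093 + 0.018i)|1⟩

H² = I, so H^5 = H: a single Hadamard. With (a, b) = (0.9872, (-0.1573 - 0.02545i)), H gives ((a + b)/√2, (a − b)/√2) = ((0.5868 - 0.018i), (0.8093 + 0.018i)).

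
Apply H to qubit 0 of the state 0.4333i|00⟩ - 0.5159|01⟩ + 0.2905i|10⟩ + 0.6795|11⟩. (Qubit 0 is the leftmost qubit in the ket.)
0.5118i|00⟩ + 0.1157|01⟩ + 0.101i|10⟩ - 0.8453|11⟩

H on qubit 0 mixes each pair of kets that differ only in qubit 0: amplitudes (a, b) of (|…0…⟩, |…1…⟩) become ((a + b)/√2, (a − b)/√2). Kets absent from the input have amplitude 0.
(|00⟩, |10⟩): (a, b) = (0.4333i, 0.2905i) → (0.5118i, 0.101i)
(|01⟩, |11⟩): (a, b) = (-0.5159, 0.6795) → (0.1157, -0.8453)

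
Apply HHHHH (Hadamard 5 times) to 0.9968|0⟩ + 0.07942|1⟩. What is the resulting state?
0.761|0⟩ + 0.6487|1⟩

H² = I, so H^5 = H: a single Hadamard. With (a, b) = (0.9968, 0.07942), H gives ((a + b)/√2, (a − b)/√2) = (0.761, 0.6487).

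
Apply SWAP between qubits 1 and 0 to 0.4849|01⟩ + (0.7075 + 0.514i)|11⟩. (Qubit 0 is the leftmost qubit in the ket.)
0.4849|10⟩ + (0.7075 + 0.514i)|11⟩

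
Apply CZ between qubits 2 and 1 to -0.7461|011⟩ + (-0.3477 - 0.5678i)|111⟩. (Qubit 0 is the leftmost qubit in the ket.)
0.7461|011⟩ + (0.3477 + 0.5678i)|111⟩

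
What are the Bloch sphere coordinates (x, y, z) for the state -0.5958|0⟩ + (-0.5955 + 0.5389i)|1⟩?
(0.7096, -0.6422, -0.2901)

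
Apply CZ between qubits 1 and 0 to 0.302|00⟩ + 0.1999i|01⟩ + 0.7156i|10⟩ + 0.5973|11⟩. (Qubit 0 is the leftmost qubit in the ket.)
0.302|00⟩ + 0.1999i|01⟩ + 0.7156i|10⟩ - 0.5973|11⟩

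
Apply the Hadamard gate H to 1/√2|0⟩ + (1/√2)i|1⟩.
(1/2 + (1/2)i)|0⟩ + (1/2 - (1/2)i)|1⟩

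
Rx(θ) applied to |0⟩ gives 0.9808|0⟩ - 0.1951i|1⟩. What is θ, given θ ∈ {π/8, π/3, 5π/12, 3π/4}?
π/8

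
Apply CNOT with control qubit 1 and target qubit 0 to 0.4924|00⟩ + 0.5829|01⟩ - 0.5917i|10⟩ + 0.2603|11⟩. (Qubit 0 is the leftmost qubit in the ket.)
0.4924|00⟩ + 0.2603|01⟩ - 0.5917i|10⟩ + 0.5829|11⟩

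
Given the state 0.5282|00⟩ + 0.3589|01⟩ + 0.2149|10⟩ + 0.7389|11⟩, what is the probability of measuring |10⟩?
0.04618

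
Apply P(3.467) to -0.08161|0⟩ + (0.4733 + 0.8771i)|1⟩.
-0.08161|0⟩ + (-0.1681 - 0.9824i)|1⟩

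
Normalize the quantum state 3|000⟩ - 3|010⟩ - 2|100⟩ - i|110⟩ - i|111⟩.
0.6124|000⟩ - 0.6124|010⟩ - 1/√6|100⟩ - 0.2041i|110⟩ - 0.2041i|111⟩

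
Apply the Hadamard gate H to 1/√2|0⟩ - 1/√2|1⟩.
|1⟩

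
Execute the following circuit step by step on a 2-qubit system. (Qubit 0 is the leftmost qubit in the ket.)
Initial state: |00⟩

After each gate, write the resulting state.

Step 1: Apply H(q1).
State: 1/√2|00⟩ + 1/√2|01⟩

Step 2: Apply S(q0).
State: 1/√2|00⟩ + 1/√2|01⟩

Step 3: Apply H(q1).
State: |00⟩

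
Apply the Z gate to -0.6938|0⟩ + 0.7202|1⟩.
-0.6938|0⟩ - 0.7202|1⟩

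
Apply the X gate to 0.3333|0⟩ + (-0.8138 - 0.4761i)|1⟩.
(-0.8138 - 0.4761i)|0⟩ + 0.3333|1⟩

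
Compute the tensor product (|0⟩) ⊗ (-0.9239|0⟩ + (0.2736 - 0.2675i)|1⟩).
-0.9239|00⟩ + (0.2736 - 0.2675i)|01⟩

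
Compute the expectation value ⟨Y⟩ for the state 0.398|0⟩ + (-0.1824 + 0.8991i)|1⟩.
0.7157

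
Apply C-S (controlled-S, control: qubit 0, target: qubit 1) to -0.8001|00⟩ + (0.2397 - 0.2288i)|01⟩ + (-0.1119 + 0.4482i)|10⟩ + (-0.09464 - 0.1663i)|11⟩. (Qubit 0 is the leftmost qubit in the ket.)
-0.8001|00⟩ + (0.2397 - 0.2288i)|01⟩ + (-0.1119 + 0.4482i)|10⟩ + (0.1663 - 0.09464i)|11⟩

C-S leaves the control-|0⟩ kets |00⟩, |01⟩ unchanged and applies S to qubit 1 on the control-|1⟩ pair (|10⟩, |11⟩).
S = [[1, 0], [0, i]].
With a = amp(|10⟩) = (-0.1119 + 0.4482i) and b = amp(|11⟩) = (-0.09464 - 0.1663i):
new amp(|10⟩) = (1)·a = (-0.1119 + 0.4482i)
new amp(|11⟩) = (i)·b = (0.1663 - 0.09464i)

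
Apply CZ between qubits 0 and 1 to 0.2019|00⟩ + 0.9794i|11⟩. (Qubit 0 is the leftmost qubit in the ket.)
0.2019|00⟩ - 0.9794i|11⟩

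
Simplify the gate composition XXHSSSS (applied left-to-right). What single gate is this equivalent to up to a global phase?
H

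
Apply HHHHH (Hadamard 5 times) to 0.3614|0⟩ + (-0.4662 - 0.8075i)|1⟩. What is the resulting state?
(-0.0741 - 0.571i)|0⟩ + (0.5852 + 0.571i)|1⟩

H² = I, so H^5 = H: a single Hadamard. With (a, b) = (0.3614, (-0.4662 - 0.8075i)), H gives ((a + b)/√2, (a − b)/√2) = ((-0.0741 - 0.571i), (0.5852 + 0.571i)).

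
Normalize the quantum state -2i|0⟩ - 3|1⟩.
-0.5547i|0⟩ - 0.8321|1⟩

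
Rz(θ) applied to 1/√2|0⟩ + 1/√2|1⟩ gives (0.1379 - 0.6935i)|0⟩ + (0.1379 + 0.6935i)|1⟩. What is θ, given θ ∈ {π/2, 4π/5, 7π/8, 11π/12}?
7π/8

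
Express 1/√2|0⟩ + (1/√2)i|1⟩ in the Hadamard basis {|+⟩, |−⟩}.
(1/2 + (1/2)i)|+⟩ + (1/2 - (1/2)i)|−⟩

With |ψ⟩ = α|0⟩ + β|1⟩, the Hadamard-basis coefficients are ⟨+|ψ⟩ = (α + β)/√2 and ⟨−|ψ⟩ = (α − β)/√2.
Here α = 1/√2, β = (1/√2)i: (α + β)/√2 = (1/2 + (1/2)i), (α − β)/√2 = (1/2 - (1/2)i).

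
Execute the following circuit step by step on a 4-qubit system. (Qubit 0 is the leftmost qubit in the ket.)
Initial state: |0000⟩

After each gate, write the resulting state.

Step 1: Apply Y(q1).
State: i|0100⟩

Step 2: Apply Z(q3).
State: i|0100⟩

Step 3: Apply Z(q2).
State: i|0100⟩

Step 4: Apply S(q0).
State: i|0100⟩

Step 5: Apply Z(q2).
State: i|0100⟩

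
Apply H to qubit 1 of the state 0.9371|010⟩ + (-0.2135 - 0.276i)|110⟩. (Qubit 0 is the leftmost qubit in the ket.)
0.6626|000⟩ - 0.6626|010⟩ + (-0.151 - 0.1952i)|100⟩ + (0.151 + 0.1952i)|110⟩

H on qubit 1 mixes each pair of kets that differ only in qubit 1: amplitudes (a, b) of (|…0…⟩, |…1…⟩) become ((a + b)/√2, (a − b)/√2). Kets absent from the input have amplitude 0.
(|000⟩, |010⟩): (a, b) = (0, 0.9371) → (0.6626, -0.6626)
(|100⟩, |110⟩): (a, b) = (0, (-0.2135 - 0.276i)) → ((-0.151 - 0.1952i), (0.151 + 0.1952i))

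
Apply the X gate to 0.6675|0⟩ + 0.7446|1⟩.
0.7446|0⟩ + 0.6675|1⟩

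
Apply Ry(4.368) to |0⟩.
-0.5755|0⟩ + 0.8178|1⟩

Ry(4.368) = [[cos(θ/2), −sin(θ/2)], [sin(θ/2), cos(θ/2)]]; θ = 4.368, cos(θ/2) ≈ -0.57549, sin(θ/2) ≈ 0.817809.
With a = amp(|0⟩) = 1 and b = amp(|1⟩) = 0:
new amp(|0⟩) = (-0.57549)·a + (-0.817809)·b = -0.5755
new amp(|1⟩) = (0.817809)·a + (-0.57549)·b = 0.8178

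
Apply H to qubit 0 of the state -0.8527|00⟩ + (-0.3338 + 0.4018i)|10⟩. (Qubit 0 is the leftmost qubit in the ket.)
(-0.839 + 0.2841i)|00⟩ + (-0.3669 - 0.2841i)|10⟩

H on qubit 0 mixes each pair of kets that differ only in qubit 0: amplitudes (a, b) of (|…0…⟩, |…1…⟩) become ((a + b)/√2, (a − b)/√2). Kets absent from the input have amplitude 0.
(|00⟩, |10⟩): (a, b) = (-0.8527, (-0.3338 + 0.4018i)) → ((-0.839 + 0.2841i), (-0.3669 - 0.2841i))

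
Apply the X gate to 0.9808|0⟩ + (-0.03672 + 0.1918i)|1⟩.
(-0.03672 + 0.1918i)|0⟩ + 0.9808|1⟩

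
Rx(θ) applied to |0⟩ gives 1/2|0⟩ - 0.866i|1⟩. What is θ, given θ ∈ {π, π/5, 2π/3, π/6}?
2π/3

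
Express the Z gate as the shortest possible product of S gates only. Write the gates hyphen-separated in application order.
S-S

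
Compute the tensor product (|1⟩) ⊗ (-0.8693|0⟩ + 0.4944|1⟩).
-0.8693|10⟩ + 0.4944|11⟩

amp(|b₁b₂…⟩) = product of the factor amplitudes for bits b₁, b₂, …; only kets whose every factor amplitude is nonzero survive.
|10⟩: (1)(-0.8693) = -0.8693
|11⟩: (1)(0.4944) = 0.4944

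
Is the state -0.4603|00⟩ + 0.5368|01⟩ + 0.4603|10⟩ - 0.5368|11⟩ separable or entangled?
Separable

Writing the state as a|00⟩ + b|01⟩ + c|10⟩ + d|11⟩, it is a product state iff ad − bc = 0.
Here (a, b, c, d) = (-0.4603, 0.5368, 0.4603, -0.5368): ad − bc = (-0.4603)(-0.5368) − (0.5368)(0.4603) = 0, so the state is separable.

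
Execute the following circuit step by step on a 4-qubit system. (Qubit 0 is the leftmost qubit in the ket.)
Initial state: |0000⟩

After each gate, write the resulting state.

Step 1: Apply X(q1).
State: |0100⟩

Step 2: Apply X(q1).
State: |0000⟩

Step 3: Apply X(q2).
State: |0010⟩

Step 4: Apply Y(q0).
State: i|1010⟩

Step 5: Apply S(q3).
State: i|1010⟩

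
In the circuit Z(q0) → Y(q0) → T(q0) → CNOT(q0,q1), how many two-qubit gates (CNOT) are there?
1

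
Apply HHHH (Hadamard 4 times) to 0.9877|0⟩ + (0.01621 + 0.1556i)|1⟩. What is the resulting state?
0.9877|0⟩ + (0.01621 + 0.1556i)|1⟩

H² = I, so an even number of Hadamards cancels: H^4 = I and the state is unchanged.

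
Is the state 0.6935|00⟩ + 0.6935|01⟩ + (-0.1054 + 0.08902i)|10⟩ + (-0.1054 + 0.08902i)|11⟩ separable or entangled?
Separable

Writing the state as a|00⟩ + b|01⟩ + c|10⟩ + d|11⟩, it is a product state iff ad − bc = 0.
Here (a, b, c, d) = (0.6935, 0.6935, (-0.1054 + 0.08902i), (-0.1054 + 0.08902i)): ad − bc = (0.6935)(-0.1054 + 0.08902i) − (0.6935)(-0.1054 + 0.08902i) = 0, so the state is separable.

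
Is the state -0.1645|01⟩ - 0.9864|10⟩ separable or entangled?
Entangled

Writing the state as a|00⟩ + b|01⟩ + c|10⟩ + d|11⟩, it is a product state iff ad − bc = 0.
Here (a, b, c, d) = (0, -0.1645, -0.9864, 0): ad − bc = (0)(0) − (-0.1645)(-0.9864) = -0.1623 ≠ 0, so the state is entangled.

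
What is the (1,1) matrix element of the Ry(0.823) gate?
0.9165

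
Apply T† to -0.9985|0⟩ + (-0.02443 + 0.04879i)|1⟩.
-0.9985|0⟩ + (0.01723 + 0.05177i)|1⟩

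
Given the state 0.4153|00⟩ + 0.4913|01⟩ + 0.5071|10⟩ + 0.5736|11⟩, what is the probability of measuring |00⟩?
0.1725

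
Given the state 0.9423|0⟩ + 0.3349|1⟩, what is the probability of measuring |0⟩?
0.8879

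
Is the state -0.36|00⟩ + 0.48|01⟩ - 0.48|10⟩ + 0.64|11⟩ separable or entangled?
Separable

Writing the state as a|00⟩ + b|01⟩ + c|10⟩ + d|11⟩, it is a product state iff ad − bc = 0.
Here (a, b, c, d) = (-0.36, 0.48, -0.48, 0.64): ad − bc = (-0.36)(0.64) − (0.48)(-0.48) = 0, so the state is separable.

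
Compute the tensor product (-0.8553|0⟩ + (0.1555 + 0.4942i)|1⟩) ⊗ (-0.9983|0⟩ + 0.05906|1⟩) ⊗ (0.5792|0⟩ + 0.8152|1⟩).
0.4945|000⟩ + 0.6961|001⟩ - 0.02926|010⟩ - 0.04118|011⟩ + (-0.08991 - 0.2858i)|100⟩ + (-0.1265 - 0.4022i)|101⟩ + (0.005319 + 0.01691i)|110⟩ + (0.007487 + 0.02379i)|111⟩

amp(|b₁b₂…⟩) = product of the factor amplitudes for bits b₁, b₂, …; only kets whose every factor amplitude is nonzero survive.
|000⟩: (-0.8553)(-0.9983)(0.5792) = 0.4945
|001⟩: (-0.8553)(-0.9983)(0.8152) = 0.6961
|010⟩: (-0.8553)(0.05906)(0.5792) = -0.02926
|011⟩: (-0.8553)(0.05906)(0.8152) = -0.04118
|100⟩: (0.1555 + 0.4942i)(-0.9983)(0.5792) = (-0.08991 - 0.2858i)
|101⟩: (0.1555 + 0.4942i)(-0.9983)(0.8152) = (-0.1265 - 0.4022i)
|110⟩: (0.1555 + 0.4942i)(0.05906)(0.5792) = (0.005319 + 0.01691i)
|111⟩: (0.1555 + 0.4942i)(0.05906)(0.8152) = (0.007487 + 0.02379i)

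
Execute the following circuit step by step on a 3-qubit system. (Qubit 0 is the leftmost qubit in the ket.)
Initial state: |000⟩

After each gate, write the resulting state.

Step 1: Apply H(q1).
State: 1/√2|000⟩ + 1/√2|010⟩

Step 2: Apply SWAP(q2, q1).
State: 1/√2|000⟩ + 1/√2|001⟩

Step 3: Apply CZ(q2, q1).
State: 1/√2|000⟩ + 1/√2|001⟩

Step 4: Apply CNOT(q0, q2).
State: 1/√2|000⟩ + 1/√2|001⟩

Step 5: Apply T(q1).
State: 1/√2|000⟩ + 1/√2|001⟩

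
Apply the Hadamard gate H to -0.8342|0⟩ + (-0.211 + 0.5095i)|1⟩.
(-0.7391 + 0.3603i)|0⟩ + (-0.4407 - 0.3603i)|1⟩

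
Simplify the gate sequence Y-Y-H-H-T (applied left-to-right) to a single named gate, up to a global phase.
T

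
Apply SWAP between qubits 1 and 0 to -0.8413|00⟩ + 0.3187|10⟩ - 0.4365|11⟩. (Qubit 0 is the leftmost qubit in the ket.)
-0.8413|00⟩ + 0.3187|01⟩ - 0.4365|11⟩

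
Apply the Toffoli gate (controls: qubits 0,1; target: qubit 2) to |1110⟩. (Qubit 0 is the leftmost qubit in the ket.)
|1100⟩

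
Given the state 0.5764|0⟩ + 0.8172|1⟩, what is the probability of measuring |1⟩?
0.6678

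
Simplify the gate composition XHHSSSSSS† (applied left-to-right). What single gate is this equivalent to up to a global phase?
X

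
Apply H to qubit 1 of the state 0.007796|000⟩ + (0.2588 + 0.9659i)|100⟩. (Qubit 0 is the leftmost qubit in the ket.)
0.005513|000⟩ + 0.005513|010⟩ + (0.183 + 0.683i)|100⟩ + (0.183 + 0.683i)|110⟩

H on qubit 1 mixes each pair of kets that differ only in qubit 1: amplitudes (a, b) of (|…0…⟩, |…1…⟩) become ((a + b)/√2, (a − b)/√2). Kets absent from the input have amplitude 0.
(|000⟩, |010⟩): (a, b) = (0.007796, 0) → (0.005513, 0.005513)
(|100⟩, |110⟩): (a, b) = ((0.2588 + 0.9659i), 0) → ((0.183 + 0.683i), (0.183 + 0.683i))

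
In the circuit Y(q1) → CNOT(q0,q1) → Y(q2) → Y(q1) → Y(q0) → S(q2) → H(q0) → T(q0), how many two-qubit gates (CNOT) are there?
1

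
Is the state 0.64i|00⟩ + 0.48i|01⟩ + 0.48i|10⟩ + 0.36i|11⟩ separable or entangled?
Separable

Writing the state as a|00⟩ + b|01⟩ + c|10⟩ + d|11⟩, it is a product state iff ad − bc = 0.
Here (a, b, c, d) = (0.64i, 0.48i, 0.48i, 0.36i): ad − bc = (0.64i)(0.36i) − (0.48i)(0.48i) = 0, so the state is separable.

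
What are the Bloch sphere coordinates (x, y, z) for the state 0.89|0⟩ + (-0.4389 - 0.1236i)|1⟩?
(-0.7812, -0.22, 0.5842)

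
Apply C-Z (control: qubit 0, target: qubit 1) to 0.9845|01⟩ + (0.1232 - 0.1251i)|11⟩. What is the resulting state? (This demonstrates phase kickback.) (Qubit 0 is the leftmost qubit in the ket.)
0.9845|01⟩ + (-0.1232 + 0.1251i)|11⟩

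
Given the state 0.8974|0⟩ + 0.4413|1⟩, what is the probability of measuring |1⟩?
0.1947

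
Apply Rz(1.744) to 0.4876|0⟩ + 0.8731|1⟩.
(0.3137 - 0.3733i)|0⟩ + (0.5617 + 0.6685i)|1⟩

Rz(1.744) = [[e^(−iθ/2), 0], [0, e^(iθ/2)]] with e^(±iθ/2) = cos(θ/2) ± i·sin(θ/2); θ = 1.744, cos(θ/2) ≈ 0.643297, sin(θ/2) ≈ 0.765617.
With a = amp(|0⟩) = 0.4876 and b = amp(|1⟩) = 0.8731:
new amp(|0⟩) = (0.643297 - 0.765617i)·a = (0.3137 - 0.3733i)
new amp(|1⟩) = (0.643297 + 0.765617i)·b = (0.5617 + 0.6685i)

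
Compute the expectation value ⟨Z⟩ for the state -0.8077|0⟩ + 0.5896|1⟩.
0.3048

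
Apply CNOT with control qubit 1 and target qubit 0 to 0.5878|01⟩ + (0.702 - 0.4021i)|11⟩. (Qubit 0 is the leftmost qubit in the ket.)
(0.702 - 0.4021i)|01⟩ + 0.5878|11⟩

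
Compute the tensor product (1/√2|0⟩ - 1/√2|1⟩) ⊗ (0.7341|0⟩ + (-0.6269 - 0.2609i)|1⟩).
0.5191|00⟩ + (-0.4433 - 0.1845i)|01⟩ - 0.5191|10⟩ + (0.4433 + 0.1845i)|11⟩

amp(|b₁b₂…⟩) = product of the factor amplitudes for bits b₁, b₂, …; only kets whose every factor amplitude is nonzero survive.
|00⟩: (1/√2)(0.7341) = 0.5191
|01⟩: (1/√2)(-0.6269 - 0.2609i) = (-0.4433 - 0.1845i)
|10⟩: (-1/√2)(0.7341) = -0.5191
|11⟩: (-1/√2)(-0.6269 - 0.2609i) = (0.4433 + 0.1845i)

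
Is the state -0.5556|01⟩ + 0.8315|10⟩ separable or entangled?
Entangled

Writing the state as a|00⟩ + b|01⟩ + c|10⟩ + d|11⟩, it is a product state iff ad − bc = 0.
Here (a, b, c, d) = (0, -0.5556, 0.8315, 0): ad − bc = (0)(0) − (-0.5556)(0.8315) = 0.462 ≠ 0, so the state is entangled.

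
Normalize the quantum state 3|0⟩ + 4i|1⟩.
0.6|0⟩ + 0.8i|1⟩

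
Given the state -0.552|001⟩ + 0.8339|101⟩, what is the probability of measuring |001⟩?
0.3047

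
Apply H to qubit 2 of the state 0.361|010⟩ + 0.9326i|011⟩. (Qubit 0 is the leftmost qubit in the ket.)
(0.2553 + 0.6594i)|010⟩ + (0.2553 - 0.6594i)|011⟩

H on qubit 2 mixes each pair of kets that differ only in qubit 2: amplitudes (a, b) of (|…0…⟩, |…1…⟩) become ((a + b)/√2, (a − b)/√2). Kets absent from the input have amplitude 0.
(|010⟩, |011⟩): (a, b) = (0.361, 0.9326i) → ((0.2553 + 0.6594i), (0.2553 - 0.6594i))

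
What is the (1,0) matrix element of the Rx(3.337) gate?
-0.9952i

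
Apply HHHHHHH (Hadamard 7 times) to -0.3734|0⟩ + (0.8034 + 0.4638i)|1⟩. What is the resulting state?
(0.3041 + 0.328i)|0⟩ + (-0.8321 - 0.328i)|1⟩

H² = I, so H^7 = H: a single Hadamard. With (a, b) = (-0.3734, (0.8034 + 0.4638i)), H gives ((a + b)/√2, (a − b)/√2) = ((0.3041 + 0.328i), (-0.8321 - 0.328i)).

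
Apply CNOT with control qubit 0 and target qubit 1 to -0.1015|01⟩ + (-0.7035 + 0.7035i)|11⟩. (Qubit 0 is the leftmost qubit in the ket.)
-0.1015|01⟩ + (-0.7035 + 0.7035i)|10⟩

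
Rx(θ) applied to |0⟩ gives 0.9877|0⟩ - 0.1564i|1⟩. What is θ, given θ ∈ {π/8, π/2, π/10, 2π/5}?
π/10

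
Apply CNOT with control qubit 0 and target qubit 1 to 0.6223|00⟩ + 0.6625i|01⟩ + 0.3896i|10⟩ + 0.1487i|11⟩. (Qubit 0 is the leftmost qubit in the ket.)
0.6223|00⟩ + 0.6625i|01⟩ + 0.1487i|10⟩ + 0.3896i|11⟩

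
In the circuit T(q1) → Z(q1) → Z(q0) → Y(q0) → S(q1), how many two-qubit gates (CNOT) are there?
0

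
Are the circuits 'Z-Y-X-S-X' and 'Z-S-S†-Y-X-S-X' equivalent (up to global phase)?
Yes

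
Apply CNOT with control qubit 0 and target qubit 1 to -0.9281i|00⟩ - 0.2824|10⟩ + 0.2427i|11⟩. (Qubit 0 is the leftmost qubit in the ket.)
-0.9281i|00⟩ + 0.2427i|10⟩ - 0.2824|11⟩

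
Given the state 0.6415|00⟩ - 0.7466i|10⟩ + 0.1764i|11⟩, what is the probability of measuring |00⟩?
0.4115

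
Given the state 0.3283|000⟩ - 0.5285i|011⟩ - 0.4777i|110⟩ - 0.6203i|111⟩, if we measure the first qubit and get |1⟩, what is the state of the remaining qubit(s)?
-0.6101i|10⟩ - 0.7923i|11⟩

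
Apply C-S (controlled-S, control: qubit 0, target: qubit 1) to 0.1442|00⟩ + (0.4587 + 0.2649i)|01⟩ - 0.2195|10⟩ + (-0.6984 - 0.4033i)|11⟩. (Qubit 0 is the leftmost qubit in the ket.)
0.1442|00⟩ + (0.4587 + 0.2649i)|01⟩ - 0.2195|10⟩ + (0.4033 - 0.6984i)|11⟩

C-S leaves the control-|0⟩ kets |00⟩, |01⟩ unchanged and applies S to qubit 1 on the control-|1⟩ pair (|10⟩, |11⟩).
S = [[1, 0], [0, i]].
With a = amp(|10⟩) = -0.2195 and b = amp(|11⟩) = (-0.6984 - 0.4033i):
new amp(|10⟩) = (1)·a = -0.2195
new amp(|11⟩) = (i)·b = (0.4033 - 0.6984i)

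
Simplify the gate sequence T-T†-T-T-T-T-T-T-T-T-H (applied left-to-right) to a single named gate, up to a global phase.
H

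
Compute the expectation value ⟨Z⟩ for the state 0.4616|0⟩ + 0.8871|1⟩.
-0.5739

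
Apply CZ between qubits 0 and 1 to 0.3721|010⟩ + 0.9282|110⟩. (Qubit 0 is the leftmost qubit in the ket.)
0.3721|010⟩ - 0.9282|110⟩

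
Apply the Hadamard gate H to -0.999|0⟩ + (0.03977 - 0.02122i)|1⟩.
(-0.6783 - 0.015i)|0⟩ + (-0.7345 + 0.015i)|1⟩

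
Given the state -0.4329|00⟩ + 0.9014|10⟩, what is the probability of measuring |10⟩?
0.8125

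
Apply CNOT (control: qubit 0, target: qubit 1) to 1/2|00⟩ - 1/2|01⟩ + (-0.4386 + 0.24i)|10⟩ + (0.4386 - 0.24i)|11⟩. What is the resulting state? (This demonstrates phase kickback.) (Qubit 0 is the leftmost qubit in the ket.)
1/2|00⟩ - 1/2|01⟩ + (0.4386 - 0.24i)|10⟩ + (-0.4386 + 0.24i)|11⟩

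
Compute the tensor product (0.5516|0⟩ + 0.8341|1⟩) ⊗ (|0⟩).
0.5516|00⟩ + 0.8341|10⟩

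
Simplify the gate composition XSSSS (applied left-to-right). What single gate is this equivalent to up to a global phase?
X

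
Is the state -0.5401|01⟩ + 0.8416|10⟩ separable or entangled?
Entangled

Writing the state as a|00⟩ + b|01⟩ + c|10⟩ + d|11⟩, it is a product state iff ad − bc = 0.
Here (a, b, c, d) = (0, -0.5401, 0.8416, 0): ad − bc = (0)(0) − (-0.5401)(0.8416) = 0.4545 ≠ 0, so the state is entangled.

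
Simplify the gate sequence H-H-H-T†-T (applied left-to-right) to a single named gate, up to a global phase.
H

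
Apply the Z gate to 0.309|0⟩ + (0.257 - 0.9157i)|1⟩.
0.309|0⟩ + (-0.257 + 0.9157i)|1⟩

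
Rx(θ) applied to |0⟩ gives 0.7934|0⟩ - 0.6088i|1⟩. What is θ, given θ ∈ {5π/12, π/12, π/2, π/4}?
5π/12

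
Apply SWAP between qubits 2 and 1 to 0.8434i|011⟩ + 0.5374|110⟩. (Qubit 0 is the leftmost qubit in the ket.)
0.8434i|011⟩ + 0.5374|101⟩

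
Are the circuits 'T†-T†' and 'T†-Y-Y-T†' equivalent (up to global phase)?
Yes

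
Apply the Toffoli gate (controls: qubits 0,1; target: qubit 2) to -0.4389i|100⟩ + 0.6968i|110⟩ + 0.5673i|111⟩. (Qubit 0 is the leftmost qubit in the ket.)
-0.4389i|100⟩ + 0.5673i|110⟩ + 0.6968i|111⟩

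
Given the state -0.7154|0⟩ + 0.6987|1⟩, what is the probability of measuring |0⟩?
0.5118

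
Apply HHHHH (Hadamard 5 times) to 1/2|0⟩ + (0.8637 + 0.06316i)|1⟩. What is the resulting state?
(0.9643 + 0.04466i)|0⟩ + (-0.2572 - 0.04466i)|1⟩

H² = I, so H^5 = H: a single Hadamard. With (a, b) = (1/2, (0.8637 + 0.06316i)), H gives ((a + b)/√2, (a − b)/√2) = ((0.9643 + 0.04466i), (-0.2572 - 0.04466i)).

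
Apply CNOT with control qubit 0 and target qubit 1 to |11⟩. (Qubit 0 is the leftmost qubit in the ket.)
|10⟩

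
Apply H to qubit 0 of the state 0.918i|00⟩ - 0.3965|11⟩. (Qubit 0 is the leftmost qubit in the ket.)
0.6491i|00⟩ - 0.2804|01⟩ + 0.6491i|10⟩ + 0.2804|11⟩

H on qubit 0 mixes each pair of kets that differ only in qubit 0: amplitudes (a, b) of (|…0…⟩, |…1…⟩) become ((a + b)/√2, (a − b)/√2). Kets absent from the input have amplitude 0.
(|00⟩, |10⟩): (a, b) = (0.918i, 0) → (0.6491i, 0.6491i)
(|01⟩, |11⟩): (a, b) = (0, -0.3965) → (-0.2804, 0.2804)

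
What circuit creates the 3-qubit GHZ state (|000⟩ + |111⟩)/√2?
H(q0) → CNOT(q0,q1) → CNOT(q0,q2)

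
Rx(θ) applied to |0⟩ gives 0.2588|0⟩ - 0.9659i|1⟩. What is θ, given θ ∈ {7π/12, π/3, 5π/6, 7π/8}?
5π/6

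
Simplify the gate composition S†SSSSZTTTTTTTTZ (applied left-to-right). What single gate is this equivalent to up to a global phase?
S†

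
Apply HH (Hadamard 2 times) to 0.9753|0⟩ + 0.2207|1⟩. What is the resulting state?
0.9753|0⟩ + 0.2207|1⟩

H² = I, so an even number of Hadamards cancels: H^2 = I and the state is unchanged.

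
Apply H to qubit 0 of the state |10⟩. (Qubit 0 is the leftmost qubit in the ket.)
1/√2|00⟩ - 1/√2|10⟩

H on qubit 0 mixes each pair of kets that differ only in qubit 0: amplitudes (a, b) of (|…0…⟩, |…1…⟩) become ((a + b)/√2, (a − b)/√2). Kets absent from the input have amplitude 0.
(|00⟩, |10⟩): (a, b) = (0, 1) → (1/√2, -1/√2)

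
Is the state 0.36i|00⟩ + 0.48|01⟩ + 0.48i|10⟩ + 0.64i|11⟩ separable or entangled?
Entangled

Writing the state as a|00⟩ + b|01⟩ + c|10⟩ + d|11⟩, it is a product state iff ad − bc = 0.
Here (a, b, c, d) = (0.36i, 0.48, 0.48i, 0.64i): ad − bc = (0.36i)(0.64i) − (0.48)(0.48i) = (-0.2304 - 0.2304i) ≠ 0, so the state is entangled.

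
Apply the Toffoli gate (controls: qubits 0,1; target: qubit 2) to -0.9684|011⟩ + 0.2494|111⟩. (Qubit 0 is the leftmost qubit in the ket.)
-0.9684|011⟩ + 0.2494|110⟩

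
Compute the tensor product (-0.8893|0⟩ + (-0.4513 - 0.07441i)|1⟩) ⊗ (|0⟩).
-0.8893|00⟩ + (-0.4513 - 0.07441i)|10⟩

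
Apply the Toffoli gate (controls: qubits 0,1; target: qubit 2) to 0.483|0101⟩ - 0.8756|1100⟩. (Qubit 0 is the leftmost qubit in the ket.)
0.483|0101⟩ - 0.8756|1110⟩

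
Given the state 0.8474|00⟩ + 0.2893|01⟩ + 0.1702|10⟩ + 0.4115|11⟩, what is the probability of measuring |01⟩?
0.08369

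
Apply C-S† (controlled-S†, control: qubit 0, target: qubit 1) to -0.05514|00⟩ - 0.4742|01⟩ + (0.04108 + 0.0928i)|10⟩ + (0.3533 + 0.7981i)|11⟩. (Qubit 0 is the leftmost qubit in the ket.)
-0.05514|00⟩ - 0.4742|01⟩ + (0.04108 + 0.0928i)|10⟩ + (0.7981 - 0.3533i)|11⟩

C-S† leaves the control-|0⟩ kets |00⟩, |01⟩ unchanged and applies S† to qubit 1 on the control-|1⟩ pair (|10⟩, |11⟩).
S† = [[1, 0], [0, -i]].
With a = amp(|10⟩) = (0.04108 + 0.0928i) and b = amp(|11⟩) = (0.3533 + 0.7981i):
new amp(|10⟩) = (1)·a = (0.04108 + 0.0928i)
new amp(|11⟩) = (-i)·b = (0.7981 - 0.3533i)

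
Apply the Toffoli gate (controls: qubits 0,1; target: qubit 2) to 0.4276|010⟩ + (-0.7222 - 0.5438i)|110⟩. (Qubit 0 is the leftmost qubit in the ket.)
0.4276|010⟩ + (-0.7222 - 0.5438i)|111⟩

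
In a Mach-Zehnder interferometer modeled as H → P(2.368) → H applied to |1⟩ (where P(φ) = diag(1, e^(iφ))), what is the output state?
(0.8577 - 0.3494i)|0⟩ + (0.1423 + 0.3494i)|1⟩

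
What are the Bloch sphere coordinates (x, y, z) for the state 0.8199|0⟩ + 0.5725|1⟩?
(0.9388, 0, 0.3445)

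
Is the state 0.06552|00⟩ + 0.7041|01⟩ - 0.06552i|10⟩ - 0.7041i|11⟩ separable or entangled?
Separable

Writing the state as a|00⟩ + b|01⟩ + c|10⟩ + d|11⟩, it is a product state iff ad − bc = 0.
Here (a, b, c, d) = (0.06552, 0.7041, -0.06552i, -0.7041i): ad − bc = (0.06552)(-0.7041i) − (0.7041)(-0.06552i) = 0, so the state is separable.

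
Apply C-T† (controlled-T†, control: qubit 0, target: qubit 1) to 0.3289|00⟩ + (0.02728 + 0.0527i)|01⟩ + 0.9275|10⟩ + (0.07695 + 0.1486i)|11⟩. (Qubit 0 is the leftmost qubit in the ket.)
0.3289|00⟩ + (0.02728 + 0.0527i)|01⟩ + 0.9275|10⟩ + (0.1595 + 0.05066i)|11⟩

C-T† leaves the control-|0⟩ kets |00⟩, |01⟩ unchanged and applies T† to qubit 1 on the control-|1⟩ pair (|10⟩, |11⟩).
T† = [[1, 0], [0, (1/√2 - (1/√2)i)]].
With a = amp(|10⟩) = 0.9275 and b = amp(|11⟩) = (0.07695 + 0.1486i):
new amp(|10⟩) = (1)·a = 0.9275
new amp(|11⟩) = (1/√2 - (1/√2)i)·b = (0.1595 + 0.05066i)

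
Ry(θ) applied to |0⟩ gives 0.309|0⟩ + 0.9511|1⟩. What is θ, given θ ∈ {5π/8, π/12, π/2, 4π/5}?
4π/5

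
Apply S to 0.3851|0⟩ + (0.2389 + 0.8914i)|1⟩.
0.3851|0⟩ + (-0.8914 + 0.2389i)|1⟩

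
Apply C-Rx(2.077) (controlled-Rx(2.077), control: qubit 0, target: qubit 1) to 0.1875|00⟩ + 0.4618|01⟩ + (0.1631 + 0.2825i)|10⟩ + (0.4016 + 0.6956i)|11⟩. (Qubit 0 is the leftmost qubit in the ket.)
0.1875|00⟩ + 0.4618|01⟩ + (0.6821 - 0.2027i)|10⟩ + (0.4472 + 0.2125i)|11⟩

C-Rx(2.077) leaves the control-|0⟩ kets |00⟩, |01⟩ unchanged and applies Rx(2.077) to qubit 1 on the control-|1⟩ pair (|10⟩, |11⟩).
Rx(2.077) = [[cos(θ/2), −i·sin(θ/2)], [−i·sin(θ/2), cos(θ/2)]]; θ = 2.077, cos(θ/2) ≈ 0.507513, sin(θ/2) ≈ 0.861644.
With a = amp(|10⟩) = (0.1631 + 0.2825i) and b = amp(|11⟩) = (0.4016 + 0.6956i):
new amp(|10⟩) = (0.507513)·a + (-0.861644i)·b = (0.6821 - 0.2027i)
new amp(|11⟩) = (-0.861644i)·a + (0.507513)·b = (0.4472 + 0.2125i)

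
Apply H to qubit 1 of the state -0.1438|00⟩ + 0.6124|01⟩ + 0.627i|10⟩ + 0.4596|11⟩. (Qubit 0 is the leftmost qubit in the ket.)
0.3314|00⟩ - 0.5347|01⟩ + (0.325 + 0.4434i)|10⟩ + (-0.325 + 0.4434i)|11⟩

H on qubit 1 mixes each pair of kets that differ only in qubit 1: amplitudes (a, b) of (|…0…⟩, |…1…⟩) become ((a + b)/√2, (a − b)/√2). Kets absent from the input have amplitude 0.
(|00⟩, |01⟩): (a, b) = (-0.1438, 0.6124) → (0.3314, -0.5347)
(|10⟩, |11⟩): (a, b) = (0.627i, 0.4596) → ((0.325 + 0.4434i), (-0.325 + 0.4434i))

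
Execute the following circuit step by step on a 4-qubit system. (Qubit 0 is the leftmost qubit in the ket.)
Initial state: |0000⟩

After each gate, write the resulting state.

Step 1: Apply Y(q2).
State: i|0010⟩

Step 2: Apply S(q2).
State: -|0010⟩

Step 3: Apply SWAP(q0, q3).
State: -|0010⟩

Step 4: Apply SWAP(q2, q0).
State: -|1000⟩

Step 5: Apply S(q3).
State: -|1000⟩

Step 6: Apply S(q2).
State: -|1000⟩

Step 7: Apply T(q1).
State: -|1000⟩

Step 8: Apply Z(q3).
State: -|1000⟩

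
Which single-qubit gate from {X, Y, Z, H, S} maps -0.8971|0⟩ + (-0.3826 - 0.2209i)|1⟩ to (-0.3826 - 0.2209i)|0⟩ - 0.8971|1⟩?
X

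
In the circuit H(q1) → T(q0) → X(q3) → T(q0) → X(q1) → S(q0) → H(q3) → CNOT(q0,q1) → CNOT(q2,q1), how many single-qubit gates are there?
7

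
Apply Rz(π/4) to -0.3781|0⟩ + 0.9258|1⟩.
(-0.3493 + 0.1447i)|0⟩ + (0.8553 + 0.3543i)|1⟩

Rz(π/4) = [[e^(−iθ/2), 0], [0, e^(iθ/2)]] with e^(±iθ/2) = cos(θ/2) ± i·sin(θ/2); θ = π/4, cos(θ/2) ≈ 0.92388, sin(θ/2) ≈ 0.382683.
With a = amp(|0⟩) = -0.3781 and b = amp(|1⟩) = 0.9258:
new amp(|0⟩) = (0.92388 - 0.382683i)·a = (-0.3493 + 0.1447i)
new amp(|1⟩) = (0.92388 + 0.382683i)·b = (0.8553 + 0.3543i)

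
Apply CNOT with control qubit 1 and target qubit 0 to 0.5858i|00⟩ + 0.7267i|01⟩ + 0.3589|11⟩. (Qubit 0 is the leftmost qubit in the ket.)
0.5858i|00⟩ + 0.3589|01⟩ + 0.7267i|11⟩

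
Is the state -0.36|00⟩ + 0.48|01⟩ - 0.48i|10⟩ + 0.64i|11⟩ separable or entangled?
Separable

Writing the state as a|00⟩ + b|01⟩ + c|10⟩ + d|11⟩, it is a product state iff ad − bc = 0.
Here (a, b, c, d) = (-0.36, 0.48, -0.48i, 0.64i): ad − bc = (-0.36)(0.64i) − (0.48)(-0.48i) = 0, so the state is separable.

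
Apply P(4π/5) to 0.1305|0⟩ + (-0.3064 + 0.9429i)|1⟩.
0.1305|0⟩ + (-0.3063 - 0.9429i)|1⟩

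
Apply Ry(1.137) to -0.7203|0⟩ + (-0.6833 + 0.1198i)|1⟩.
(-0.2391 - 0.0645i)|0⟩ + (-0.9636 + 0.101i)|1⟩

Ry(1.137) = [[cos(θ/2), −sin(θ/2)], [sin(θ/2), cos(θ/2)]]; θ = 1.137, cos(θ/2) ≈ 0.842709, sin(θ/2) ≈ 0.538369.
With a = amp(|0⟩) = -0.7203 and b = amp(|1⟩) = (-0.6833 + 0.1198i):
new amp(|0⟩) = (0.842709)·a + (-0.538369)·b = (-0.2391 - 0.0645i)
new amp(|1⟩) = (0.538369)·a + (0.842709)·b = (-0.9636 + 0.101i)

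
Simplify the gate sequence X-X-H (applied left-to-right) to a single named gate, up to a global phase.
H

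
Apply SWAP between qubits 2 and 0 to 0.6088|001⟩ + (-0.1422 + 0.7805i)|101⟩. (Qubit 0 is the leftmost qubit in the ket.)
0.6088|100⟩ + (-0.1422 + 0.7805i)|101⟩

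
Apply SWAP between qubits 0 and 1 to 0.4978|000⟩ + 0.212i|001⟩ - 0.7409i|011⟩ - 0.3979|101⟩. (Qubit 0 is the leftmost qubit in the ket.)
0.4978|000⟩ + 0.212i|001⟩ - 0.3979|011⟩ - 0.7409i|101⟩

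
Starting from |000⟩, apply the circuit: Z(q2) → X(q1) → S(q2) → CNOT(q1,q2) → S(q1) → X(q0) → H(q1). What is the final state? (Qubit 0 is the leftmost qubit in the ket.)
(1/√2)i|101⟩ - (1/√2)i|111⟩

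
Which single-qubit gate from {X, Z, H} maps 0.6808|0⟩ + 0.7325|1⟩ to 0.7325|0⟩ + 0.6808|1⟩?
X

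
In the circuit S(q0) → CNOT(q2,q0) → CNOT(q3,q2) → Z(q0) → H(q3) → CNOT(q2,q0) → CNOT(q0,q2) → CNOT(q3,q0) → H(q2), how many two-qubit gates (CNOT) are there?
5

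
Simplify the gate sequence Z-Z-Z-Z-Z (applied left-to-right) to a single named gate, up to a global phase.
Z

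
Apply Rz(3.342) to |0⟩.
(-0.1 - 0.995i)|0⟩

Rz(3.342) = [[e^(−iθ/2), 0], [0, e^(iθ/2)]] with e^(±iθ/2) = cos(θ/2) ± i·sin(θ/2); θ = 3.342, cos(θ/2) ≈ -0.100036, sin(θ/2) ≈ 0.994984.
With a = amp(|0⟩) = 1 and b = amp(|1⟩) = 0:
new amp(|0⟩) = (-0.100036 - 0.994984i)·a = (-0.1 - 0.995i)
new amp(|1⟩) = (-0.100036 + 0.994984i)·b = 0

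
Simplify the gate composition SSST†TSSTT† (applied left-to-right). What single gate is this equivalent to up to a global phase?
S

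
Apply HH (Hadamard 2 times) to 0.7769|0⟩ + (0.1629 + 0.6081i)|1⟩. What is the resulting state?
0.7769|0⟩ + (0.1629 + 0.6081i)|1⟩

H² = I, so an even number of Hadamards cancels: H^2 = I and the state is unchanged.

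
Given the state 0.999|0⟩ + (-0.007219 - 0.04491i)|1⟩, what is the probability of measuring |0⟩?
0.998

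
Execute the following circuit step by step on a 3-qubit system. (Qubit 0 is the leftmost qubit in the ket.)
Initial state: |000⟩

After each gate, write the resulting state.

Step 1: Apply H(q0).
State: 1/√2|000⟩ + 1/√2|100⟩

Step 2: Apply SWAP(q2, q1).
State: 1/√2|000⟩ + 1/√2|100⟩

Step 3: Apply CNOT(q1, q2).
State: 1/√2|000⟩ + 1/√2|100⟩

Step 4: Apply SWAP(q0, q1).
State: 1/√2|000⟩ + 1/√2|010⟩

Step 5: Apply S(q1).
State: 1/√2|000⟩ + (1/√2)i|010⟩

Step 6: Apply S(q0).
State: 1/√2|000⟩ + (1/√2)i|010⟩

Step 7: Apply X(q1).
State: (1/√2)i|000⟩ + 1/√2|010⟩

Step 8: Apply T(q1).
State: (1/√2)i|000⟩ + (1/2 + (1/2)i)|010⟩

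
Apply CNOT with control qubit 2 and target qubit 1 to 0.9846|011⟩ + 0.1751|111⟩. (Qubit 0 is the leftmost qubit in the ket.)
0.9846|001⟩ + 0.1751|101⟩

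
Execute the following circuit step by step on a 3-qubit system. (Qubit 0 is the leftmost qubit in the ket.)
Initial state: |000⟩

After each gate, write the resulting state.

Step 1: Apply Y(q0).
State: i|100⟩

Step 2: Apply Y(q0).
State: |000⟩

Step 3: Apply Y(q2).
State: i|001⟩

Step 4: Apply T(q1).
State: i|001⟩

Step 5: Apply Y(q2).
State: |000⟩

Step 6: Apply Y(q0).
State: i|100⟩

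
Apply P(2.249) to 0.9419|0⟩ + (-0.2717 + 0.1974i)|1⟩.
0.9419|0⟩ + (0.01675 - 0.3354i)|1⟩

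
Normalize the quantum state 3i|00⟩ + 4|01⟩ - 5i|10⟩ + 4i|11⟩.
0.3693i|00⟩ + 0.4924|01⟩ - 0.6155i|10⟩ + 0.4924i|11⟩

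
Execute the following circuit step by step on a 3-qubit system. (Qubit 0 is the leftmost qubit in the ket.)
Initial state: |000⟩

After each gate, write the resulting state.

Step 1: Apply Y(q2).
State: i|001⟩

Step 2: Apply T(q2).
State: (-1/√2 + (1/√2)i)|001⟩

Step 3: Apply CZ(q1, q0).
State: (-1/√2 + (1/√2)i)|001⟩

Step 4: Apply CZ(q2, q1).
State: (-1/√2 + (1/√2)i)|001⟩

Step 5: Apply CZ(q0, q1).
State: (-1/√2 + (1/√2)i)|001⟩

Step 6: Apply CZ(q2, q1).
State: (-1/√2 + (1/√2)i)|001⟩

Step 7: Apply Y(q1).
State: (-1/√2 - (1/√2)i)|011⟩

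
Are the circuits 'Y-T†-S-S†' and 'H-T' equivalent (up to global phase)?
No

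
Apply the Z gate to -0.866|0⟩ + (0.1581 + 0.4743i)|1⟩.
-0.866|0⟩ + (-0.1581 - 0.4743i)|1⟩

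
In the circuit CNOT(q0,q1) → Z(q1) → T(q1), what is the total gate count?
3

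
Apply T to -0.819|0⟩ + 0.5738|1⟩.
-0.819|0⟩ + (0.4057 + 0.4057i)|1⟩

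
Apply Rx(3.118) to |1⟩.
-0.9999i|0⟩ + 0.0118|1⟩

Rx(3.118) = [[cos(θ/2), −i·sin(θ/2)], [−i·sin(θ/2), cos(θ/2)]]; θ = 3.118, cos(θ/2) ≈ 0.0117961, sin(θ/2) ≈ 0.99993.
With a = amp(|0⟩) = 0 and b = amp(|1⟩) = 1:
new amp(|0⟩) = (0.0117961)·a + (-0.99993i)·b = -0.9999i
new amp(|1⟩) = (-0.99993i)·a + (0.0117961)·b = 0.0118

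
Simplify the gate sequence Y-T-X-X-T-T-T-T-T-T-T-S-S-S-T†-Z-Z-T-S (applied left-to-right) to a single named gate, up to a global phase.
Y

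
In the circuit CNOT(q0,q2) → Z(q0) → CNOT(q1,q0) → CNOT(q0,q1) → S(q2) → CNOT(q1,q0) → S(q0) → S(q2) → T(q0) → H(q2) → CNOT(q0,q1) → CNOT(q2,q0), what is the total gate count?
12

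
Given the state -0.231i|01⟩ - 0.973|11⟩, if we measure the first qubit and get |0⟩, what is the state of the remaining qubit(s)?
-i|1⟩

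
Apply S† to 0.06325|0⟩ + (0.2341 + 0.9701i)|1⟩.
0.06325|0⟩ + (0.9701 - 0.2341i)|1⟩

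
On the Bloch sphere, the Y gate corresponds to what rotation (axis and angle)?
Rotation by π around the y-axis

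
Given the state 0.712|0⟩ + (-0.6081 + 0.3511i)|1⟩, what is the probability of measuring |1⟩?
0.4931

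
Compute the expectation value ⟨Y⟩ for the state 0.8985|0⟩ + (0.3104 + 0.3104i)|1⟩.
0.5578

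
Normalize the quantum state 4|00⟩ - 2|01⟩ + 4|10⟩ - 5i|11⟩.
0.5121|00⟩ - 0.2561|01⟩ + 0.5121|10⟩ - 0.6402i|11⟩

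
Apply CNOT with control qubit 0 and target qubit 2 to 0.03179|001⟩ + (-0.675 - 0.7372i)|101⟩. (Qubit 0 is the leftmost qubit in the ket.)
0.03179|001⟩ + (-0.675 - 0.7372i)|100⟩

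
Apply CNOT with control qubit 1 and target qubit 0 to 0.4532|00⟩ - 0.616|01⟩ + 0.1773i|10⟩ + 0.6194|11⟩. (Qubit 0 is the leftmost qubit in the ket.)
0.4532|00⟩ + 0.6194|01⟩ + 0.1773i|10⟩ - 0.616|11⟩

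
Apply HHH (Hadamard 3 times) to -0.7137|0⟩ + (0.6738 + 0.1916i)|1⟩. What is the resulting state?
(-0.02821 + 0.1355i)|0⟩ + (-0.9811 - 0.1355i)|1⟩

H² = I, so H^3 = H: a single Hadamard. With (a, b) = (-0.7137, (0.6738 + 0.1916i)), H gives ((a + b)/√2, (a − b)/√2) = ((-0.02821 + 0.1355i), (-0.9811 - 0.1355i)).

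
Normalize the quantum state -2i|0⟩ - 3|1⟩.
-0.5547i|0⟩ - 0.8321|1⟩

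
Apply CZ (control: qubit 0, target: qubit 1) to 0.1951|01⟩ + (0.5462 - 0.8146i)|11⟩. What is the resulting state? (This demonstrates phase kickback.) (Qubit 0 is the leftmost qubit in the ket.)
0.1951|01⟩ + (-0.5462 + 0.8146i)|11⟩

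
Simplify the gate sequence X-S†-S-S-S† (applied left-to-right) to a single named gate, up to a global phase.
X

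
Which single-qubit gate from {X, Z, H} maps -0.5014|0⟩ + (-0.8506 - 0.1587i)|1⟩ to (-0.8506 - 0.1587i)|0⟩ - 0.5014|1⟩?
X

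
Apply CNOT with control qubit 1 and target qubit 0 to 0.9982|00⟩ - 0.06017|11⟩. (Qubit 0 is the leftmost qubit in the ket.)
0.9982|00⟩ - 0.06017|01⟩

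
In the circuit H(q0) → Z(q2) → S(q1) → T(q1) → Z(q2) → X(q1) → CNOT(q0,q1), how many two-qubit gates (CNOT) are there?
1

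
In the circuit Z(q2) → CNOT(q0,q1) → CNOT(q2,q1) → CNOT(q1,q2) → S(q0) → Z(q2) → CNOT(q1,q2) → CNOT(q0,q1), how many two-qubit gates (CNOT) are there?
5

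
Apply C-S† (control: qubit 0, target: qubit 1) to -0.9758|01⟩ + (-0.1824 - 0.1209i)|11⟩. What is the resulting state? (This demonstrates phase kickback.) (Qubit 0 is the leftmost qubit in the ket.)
-0.9758|01⟩ + (-0.1209 + 0.1824i)|11⟩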